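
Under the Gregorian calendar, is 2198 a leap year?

No

2198 is not a leap year.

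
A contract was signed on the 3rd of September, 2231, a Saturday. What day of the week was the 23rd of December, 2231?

Friday

September 2231: 30 − 3 = 27 days remain.
Then October (31), November (30): 31 + 30 = 61 days.
December 1–23, 2231: 23 days.
Total: 27 + 61 + 23 = 111 days.
111 mod 7 = 6, so 6 days after Saturday is Friday.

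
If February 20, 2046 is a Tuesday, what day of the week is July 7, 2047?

February 20, 2046 → February 20, 2047: 365 days.
February 2047: 28 − 20 = 8 days remain (2047 is not a leap year, so February has 28 days).
Then March (31), April (30), May (31), June (30): 31 + 30 + 31 + 30 = 122 days.
July 1–7, 2047: 7 days.
Residual: 137 days.
Total: 502 days.
502 mod 7 = 5, so 5 days after Tuesday is Sunday.

Sunday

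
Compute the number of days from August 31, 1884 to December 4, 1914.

11051

Day-of-year of August 31, 1884: 244.
Day-of-year of December 4, 1914: 338.
1884 has 366 days, so 366 − 244 = 122 days remain in 1884.
Full years 1885–1913: 23 common + 6 leap = 23×365 + 6×366 = 10591 days.
Total: 122 + 10591 + 338 = 11051 days.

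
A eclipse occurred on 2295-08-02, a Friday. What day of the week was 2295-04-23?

Count forward from the earlier date (April 23, 2295) to the later (August 2, 2295):
April 2295: 30 − 23 = 7 days remain.
Then May (31), June (30), July (31): 31 + 30 + 31 = 92 days.
August 1–2, 2295: 2 days.
Total: 7 + 92 + 2 = 101 days.
101 mod 7 = 3, so 3 days before Friday is Tuesday.

Tuesday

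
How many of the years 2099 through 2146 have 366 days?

11

Years divisible by 4 in [2099, 2146]: 2100, 2104, 2108, 2112, 2116, 2120, 2124, 2128, 2132, 2136, 2140, 2144.
Of these, 2100 is divisible by 100 but not 400, so not leap.
Leap years: 12 − 1 = 11.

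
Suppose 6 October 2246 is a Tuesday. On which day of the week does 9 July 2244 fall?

Tuesday

Count forward from the earlier date (July 9, 2244) to the later (October 6, 2246):
July 2244: 31 − 9 = 22 days remain.
Then 26 full months totalling 791 days.
October 1–6, 2246: 6 days.
Total: 22 + 791 + 6 = 819 days.
819 is a multiple of 7, so 9 July 2244 falls on the same weekday: Tuesday.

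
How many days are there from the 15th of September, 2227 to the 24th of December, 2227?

100

September 2227: 30 − 15 = 15 days remain.
Then October (31), November (30): 31 + 30 = 61 days.
December 1–24, 2227: 24 days.
Total: 15 + 61 + 24 = 100 days.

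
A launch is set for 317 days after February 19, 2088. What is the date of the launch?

January 1, 2089

Count 317 days after February 19, 2088:
February 2088: 29 − 19 = 10 days remain (2088 is a leap year, so February has 29 days).
Then 10 full months totalling 306 days.
January 1, 2089: 1 day.
Residual: 317 days.
Total: 317 days.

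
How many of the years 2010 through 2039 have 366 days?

Years divisible by 4 in [2010, 2039]: 2012, 2016, 2020, 2024, 2028, 2032, 2036.
No century exceptions apply. Count: 7.

7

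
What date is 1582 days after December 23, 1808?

April 23, 1813

Count 1582 days after December 23, 1808:
December 23, 1808 → December 23, 1809: 365 days.
December 23, 1809 → December 23, 1810: 365 days.
December 23, 1810 → December 23, 1811: 365 days.
December 23, 1811 → December 23, 1812: 366 days (1812 is a leap year).
December 1812: 31 − 23 = 8 days remain.
Then January (31), February 1813 (28), March (31): 31 + 28 + 31 = 90 days.
April 1–23, 1813: 23 days.
Residual: 121 days.
Total: 1582 days.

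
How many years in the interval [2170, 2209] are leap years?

Years divisible by 4 in [2170, 2209]: 2172, 2176, 2180, 2184, 2188, 2192, 2196, 2200, 2204, 2208.
Of these, 2200 is divisible by 100 but not 400, so not leap.
Leap years: 10 − 1 = 9.

9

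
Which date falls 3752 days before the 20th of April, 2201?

the 10th of January, 2191

Count 3752 days before April 20, 2201:
Day-of-year of January 10, 2191: 10.
Day-of-year of April 20, 2201: 110.
2191 has 365 days, so 365 − 10 = 355 days remain in 2191.
Full years 2192–2200: 7 common + 2 leap = 7×365 + 2×366 = 3287 days.
Total: 355 + 3287 + 110 = 3752 days.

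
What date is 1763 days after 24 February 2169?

23 December 2173

Count 1763 days after February 24, 2169:
February 24, 2169 → February 24, 2170: 365 days.
February 24, 2170 → February 24, 2171: 365 days.
February 24, 2171 → February 24, 2172: 365 days.
February 24, 2172 → February 24, 2173: 366 days (2172 is a leap year).
February 2173: 28 − 24 = 4 days remain (2173 is not a leap year, so February has 28 days).
Then 9 full months totalling 275 days.
December 1–23, 2173: 23 days.
Residual: 302 days.
Total: 1763 days.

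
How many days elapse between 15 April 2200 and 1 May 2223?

8416

Day-of-year of April 15, 2200: 105.
Day-of-year of May 1, 2223: 121.
2200 has 365 days, so 365 − 105 = 260 days remain in 2200.
Full years 2201–2222: 17 common + 5 leap = 17×365 + 5×366 = 8035 days.
Total: 260 + 8035 + 121 = 8416 days.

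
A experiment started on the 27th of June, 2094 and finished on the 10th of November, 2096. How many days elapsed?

867

June 2094: 30 − 27 = 3 days remain.
Then 28 full months totalling 854 days.
November 1–10, 2096: 10 days.
Total: 3 + 854 + 10 = 867 days.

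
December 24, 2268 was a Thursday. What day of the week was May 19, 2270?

Thursday

Day-of-year of December 24, 2268: 359.
Day-of-year of May 19, 2270: 139.
2268 has 366 days, so 366 − 359 = 7 days remain in 2268.
Full years: 2269: 365. Sum = 365.
Total: 7 + 365 + 139 = 511 days.
511 is a multiple of 7, so May 19, 2270 falls on the same weekday: Thursday.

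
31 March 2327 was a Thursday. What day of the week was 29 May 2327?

Sunday

March 2327: 31 − 31 = 0 days remain.
Then April (30): 30 days.
May 1–29, 2327: 29 days.
Total: 0 + 30 + 29 = 59 days.
59 mod 7 = 3, so 3 days after Thursday is Sunday.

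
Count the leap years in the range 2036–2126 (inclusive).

22

Years divisible by 4: 2036, 2040, …, 2124 — 23 in all.
Of these, 2100 is divisible by 100 but not 400, so not leap.
Leap years: 23 − 1 = 22.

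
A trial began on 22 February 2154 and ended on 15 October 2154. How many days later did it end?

February 2154: 28 − 22 = 6 days remain (2154 is not a leap year, so February has 28 days).
Then March (31), April (30), May (31), June (30), July (31), August (31), September (30): 31 + 30 + 31 + 30 + 31 + 31 + 30 = 214 days.
October 1–15, 2154: 15 days.
Total: 6 + 214 + 15 = 235 days.

235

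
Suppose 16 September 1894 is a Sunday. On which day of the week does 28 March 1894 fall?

Count forward from the earlier date (March 28, 1894) to the later (September 16, 1894):
March 1894: 31 − 28 = 3 days remain.
Then April (30), May (31), June (30), July (31), August (31): 30 + 31 + 30 + 31 + 31 = 153 days.
September 1–16, 1894: 16 days.
Total: 3 + 153 + 16 = 172 days.
172 mod 7 = 4, so 4 days before Sunday is Wednesday.

Wednesday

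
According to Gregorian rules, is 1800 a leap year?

No

1800 is not a leap year (divisible by 100 but not 400).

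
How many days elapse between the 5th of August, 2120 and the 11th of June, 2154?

From August 5, 2120 to August 5, 2153: 33 years, of which 8 contain a Feb 29 — 25×365 + 8×366 = 12053 days.
August 2153: 31 − 5 = 26 days remain.
Then 9 full months totalling 273 days.
June 1–11, 2154: 11 days.
Residual: 310 days.
Total: 12363 days.

12363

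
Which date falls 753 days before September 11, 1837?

August 20, 1835

Count 753 days before September 11, 1837:
August 20, 1835 → August 20, 1836: 366 days (1836 is a leap year).
August 20, 1836 → August 20, 1837: 365 days.
August 1837: 31 − 20 = 11 days remain.
September 1–11, 1837: 11 days.
Residual: 22 days.
Total: 753 days.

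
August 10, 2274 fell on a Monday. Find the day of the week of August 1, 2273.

Friday

Count forward from the earlier date (August 1, 2273) to the later (August 10, 2274):
Day-of-year of August 1, 2273: 213.
Day-of-year of August 10, 2274: 222.
2273 has 365 days, so 365 − 213 = 152 days remain in 2273.
Total: 152 + 222 = 374 days.
374 mod 7 = 3, so 3 days before Monday is Friday.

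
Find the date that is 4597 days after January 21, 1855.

August 23, 1867

Count 4597 days after January 21, 1855:
From January 21, 1855 to January 21, 1867: 12 years, of which 3 contain a Feb 29 — 9×365 + 3×366 = 4383 days.
January 1867: 31 − 21 = 10 days remain.
Then February 1867 (28), March (31), April (30), May (31), June (30), July (31): 28 + 31 + 30 + 31 + 30 + 31 = 181 days.
August 1–23, 1867: 23 days.
Residual: 214 days.
Total: 4597 days.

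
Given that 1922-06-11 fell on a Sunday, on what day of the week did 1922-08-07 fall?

June 1922: 30 − 11 = 19 days remain.
Then July (31): 31 days.
August 1–7, 1922: 7 days.
Total: 19 + 31 + 7 = 57 days.
57 mod 7 = 1, so 1 day after Sunday is Monday.

Monday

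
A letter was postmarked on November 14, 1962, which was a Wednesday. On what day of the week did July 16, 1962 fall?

Monday

Count forward from the earlier date (July 16, 1962) to the later (November 14, 1962):
July 1962: 31 − 16 = 15 days remain.
Then August (31), September (30), October (31): 31 + 30 + 31 = 92 days.
November 1–14, 1962: 14 days.
Total: 15 + 92 + 14 = 121 days.
121 mod 7 = 2, so 2 days before Wednesday is Monday.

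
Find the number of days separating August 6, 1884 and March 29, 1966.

Day-of-year of August 6, 1884: 219.
Day-of-year of March 29, 1966: 88.
1884 has 366 days, so 366 − 219 = 147 days remain in 1884.
Full years 1885–1965: 62 common + 19 leap = 62×365 + 19×366 = 29584 days.
Total: 147 + 29584 + 88 = 29819 days.

29819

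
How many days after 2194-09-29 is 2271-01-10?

27861

Day-of-year of September 29, 2194: 272.
Day-of-year of January 10, 2271: 10.
2194 has 365 days, so 365 − 272 = 93 days remain in 2194.
Full years 2195–2270: 58 common + 18 leap = 58×365 + 18×366 = 27758 days.
Total: 93 + 27758 + 10 = 27861 days.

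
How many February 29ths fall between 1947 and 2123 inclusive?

43

Years divisible by 4: 1948, 1952, …, 2120 — 44 in all.
Of these, 2100 is divisible by 100 but not 400, so not leap.
2000 is divisible by 400, so still leap.
Leap years: 44 − 1 = 43.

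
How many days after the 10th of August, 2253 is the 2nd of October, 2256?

Day-of-year of August 10, 2253: 222.
Day-of-year of October 2, 2256: 276.
2253 has 365 days, so 365 − 222 = 143 days remain in 2253.
Full years: 2254: 365; 2255: 365. Sum = 730.
Total: 143 + 730 + 276 = 1149 days.

1149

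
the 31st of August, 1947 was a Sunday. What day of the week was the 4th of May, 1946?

Saturday

Count forward from the earlier date (May 4, 1946) to the later (August 31, 1947):
May 4, 1946 → May 4, 1947: 365 days.
May 1947: 31 − 4 = 27 days remain.
Then June (30), July (31): 30 + 31 = 61 days.
August 1–31, 1947: 31 days.
Residual: 119 days.
Total: 484 days.
484 mod 7 = 1, so 1 day before Sunday is Saturday.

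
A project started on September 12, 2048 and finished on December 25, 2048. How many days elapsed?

September 2048: 30 − 12 = 18 days remain.
Then October (31), November (30): 31 + 30 = 61 days.
December 1–25, 2048: 25 days.
Total: 18 + 61 + 25 = 104 days.

104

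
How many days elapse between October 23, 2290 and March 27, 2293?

Day-of-year of October 23, 2290: 296.
Day-of-year of March 27, 2293: 86.
2290 has 365 days, so 365 − 296 = 69 days remain in 2290.
Full years: 2291: 365; 2292: 366. Sum = 731.
Total: 69 + 731 + 86 = 886 days.

886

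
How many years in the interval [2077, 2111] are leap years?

7

Years divisible by 4 in [2077, 2111]: 2080, 2084, 2088, 2092, 2096, 2100, 2104, 2108.
Of these, 2100 is divisible by 100 but not 400, so not leap.
Leap years: 8 − 1 = 7.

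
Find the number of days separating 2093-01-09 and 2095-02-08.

760

January 2093: 31 − 9 = 22 days remain.
Then 24 full months totalling 730 days.
February 1–8, 2095: 8 days (2095 is not a leap year).
Total: 22 + 730 + 8 = 760 days.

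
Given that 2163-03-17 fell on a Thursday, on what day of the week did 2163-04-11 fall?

March 2163: 31 − 17 = 14 days remain.
April 1–11, 2163: 11 days.
Total: 14 + 11 = 25 days.
25 mod 7 = 4, so 4 days after Thursday is Monday.

Monday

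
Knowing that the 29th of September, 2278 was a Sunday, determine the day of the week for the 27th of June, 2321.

From September 29, 2278 to September 29, 2320: 42 years, of which 10 contain a Feb 29 — 32×365 + 10×366 = 15340 days.
(2300 is not a leap year (divisible by 100 but not 400).)
September 2320: 30 − 29 = 1 day remains.
Then October (31), November (30), December (31), January (31), February 2321 (28), March (31), April (30), May (31): 31 + 30 + 31 + 31 + 28 + 31 + 30 + 31 = 243 days.
June 1–27, 2321: 27 days.
Residual: 271 days.
Total: 15611 days.
15611 mod 7 = 1, so 1 day after Sunday is Monday.

Monday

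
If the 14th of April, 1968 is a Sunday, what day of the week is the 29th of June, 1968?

April 1968: 30 − 14 = 16 days remain.
Then May (31): 31 days.
June 1–29, 1968: 29 days.
Total: 16 + 31 + 29 = 76 days.
76 mod 7 = 6, so 6 days after Sunday is Saturday.

Saturday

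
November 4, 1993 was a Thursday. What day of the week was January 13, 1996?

Saturday

November 4, 1993 → November 4, 1994: 365 days.
November 4, 1994 → November 4, 1995: 365 days.
November 1995: 30 − 4 = 26 days remain.
Then December (31): 31 days.
January 1–13, 1996: 13 days.
Residual: 70 days.
Total: 800 days.
800 mod 7 = 2, so 2 days after Thursday is Saturday.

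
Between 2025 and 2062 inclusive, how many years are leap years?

9

Years divisible by 4 in [2025, 2062]: 2028, 2032, 2036, 2040, 2044, 2048, 2052, 2056, 2060.
No century exceptions apply. Count: 9.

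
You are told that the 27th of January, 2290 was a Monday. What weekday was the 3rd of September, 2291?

Day-of-year of January 27, 2290: 27.
Day-of-year of September 3, 2291: 246.
2290 has 365 days, so 365 − 27 = 338 days remain in 2290.
Total: 338 + 246 = 584 days.
584 mod 7 = 3, so 3 days after Monday is Thursday.

Thursday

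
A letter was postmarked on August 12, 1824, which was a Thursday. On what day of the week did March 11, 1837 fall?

Saturday

From August 12, 1824 to August 12, 1836: 12 years, of which 3 contain a Feb 29 — 9×365 + 3×366 = 4383 days.
August 1836: 31 − 12 = 19 days remain.
Then September (30), October (31), November (30), December (31), January (31), February 1837 (28): 30 + 31 + 30 + 31 + 31 + 28 = 181 days.
March 1–11, 1837: 11 days.
Residual: 211 days.
Total: 4594 days.
4594 mod 7 = 2, so 2 days after Thursday is Saturday.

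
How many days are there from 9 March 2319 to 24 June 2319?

107

March 2319: 31 − 9 = 22 days remain.
Then April (30), May (31): 30 + 31 = 61 days.
June 1–24, 2319: 24 days.
Total: 22 + 61 + 24 = 107 days.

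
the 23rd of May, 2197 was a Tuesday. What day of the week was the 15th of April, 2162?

Count forward from the earlier date (April 15, 2162) to the later (May 23, 2197):
Day-of-year of April 15, 2162: 105.
Day-of-year of May 23, 2197: 143.
2162 has 365 days, so 365 − 105 = 260 days remain in 2162.
Full years 2163–2196: 25 common + 9 leap = 25×365 + 9×366 = 12419 days.
Total: 260 + 12419 + 143 = 12822 days.
12822 mod 7 = 5, so 5 days before Tuesday is Thursday.

Thursday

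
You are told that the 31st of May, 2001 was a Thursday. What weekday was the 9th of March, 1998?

Monday

Count forward from the earlier date (March 9, 1998) to the later (May 31, 2001):
Day-of-year of March 9, 1998: 68.
Day-of-year of May 31, 2001: 151.
1998 has 365 days, so 365 − 68 = 297 days remain in 1998.
Full years: 1999: 365; 2000: 366. Sum = 731.
Total: 297 + 731 + 151 = 1179 days.
1179 mod 7 = 3, so 3 days before Thursday is Monday.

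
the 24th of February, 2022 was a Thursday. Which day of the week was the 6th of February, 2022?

Sunday

Count forward from the earlier date (February 6, 2022) to the later (February 24, 2022):
Within February 2022: 24 − 6 = 18 days.
18 mod 7 = 4, so 4 days before Thursday is Sunday.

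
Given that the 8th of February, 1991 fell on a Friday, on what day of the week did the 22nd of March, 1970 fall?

Count forward from the earlier date (March 22, 1970) to the later (February 8, 1991):
From March 22, 1970 to March 22, 1990: 20 years, of which 5 contain a Feb 29 — 15×365 + 5×366 = 7305 days.
March 1990: 31 − 22 = 9 days remain.
Then 10 full months totalling 306 days.
February 1–8, 1991: 8 days (1991 is not a leap year).
Residual: 323 days.
Total: 7628 days.
7628 mod 7 = 5, so 5 days before Friday is Sunday.

Sunday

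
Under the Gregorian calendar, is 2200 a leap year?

No

2200 is not a leap year (divisible by 100 but not 400).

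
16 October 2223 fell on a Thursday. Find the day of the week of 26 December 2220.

Count forward from the earlier date (December 26, 2220) to the later (October 16, 2223):
December 26, 2220 → December 26, 2221: 365 days.
December 26, 2221 → December 26, 2222: 365 days.
December 2222: 31 − 26 = 5 days remain.
Then 9 full months totalling 273 days.
October 1–16, 2223: 16 days.
Residual: 294 days.
Total: 1024 days.
1024 mod 7 = 2, so 2 days before Thursday is Tuesday.

Tuesday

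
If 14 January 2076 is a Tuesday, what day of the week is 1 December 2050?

Thursday

Count forward from the earlier date (December 1, 2050) to the later (January 14, 2076):
From December 1, 2050 to December 1, 2075: 25 years, of which 6 contain a Feb 29 — 19×365 + 6×366 = 9131 days.
December 2075: 31 − 1 = 30 days remain.
January 1–14, 2076: 14 days.
Residual: 44 days.
Total: 9175 days.
9175 mod 7 = 5, so 5 days before Tuesday is Thursday.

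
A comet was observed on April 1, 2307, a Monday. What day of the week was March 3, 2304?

Thursday

Count forward from the earlier date (March 3, 2304) to the later (April 1, 2307):
Day-of-year of March 3, 2304: 63.
Day-of-year of April 1, 2307: 91.
2304 has 366 days, so 366 − 63 = 303 days remain in 2304.
Full years: 2305: 365; 2306: 365. Sum = 730.
Total: 303 + 730 + 91 = 1124 days.
1124 mod 7 = 4, so 4 days before Monday is Thursday.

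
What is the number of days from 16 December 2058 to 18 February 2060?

429

Day-of-year of December 16, 2058: 350.
Day-of-year of February 18, 2060: 49.
2058 has 365 days, so 365 − 350 = 15 days remain in 2058.
Full years: 2059: 365. Sum = 365.
Total: 15 + 365 + 49 = 429 days.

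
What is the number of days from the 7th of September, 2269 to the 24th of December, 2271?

September 7, 2269 → September 7, 2270: 365 days.
September 7, 2270 → September 7, 2271: 365 days.
September 2271: 30 − 7 = 23 days remain.
Then October (31), November (30): 31 + 30 = 61 days.
December 1–24, 2271: 24 days.
Residual: 108 days.
Total: 838 days.

838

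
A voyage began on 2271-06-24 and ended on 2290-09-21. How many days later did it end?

7029

Day-of-year of June 24, 2271: 175.
Day-of-year of September 21, 2290: 264.
2271 has 365 days, so 365 − 175 = 190 days remain in 2271.
Full years 2272–2289: 13 common + 5 leap = 13×365 + 5×366 = 6575 days.
Total: 190 + 6575 + 264 = 7029 days.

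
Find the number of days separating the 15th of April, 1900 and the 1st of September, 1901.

504

April 1900: 30 − 15 = 15 days remain.
Then 16 full months totalling 488 days.
September 1, 1901: 1 day.
Total: 15 + 488 + 1 = 504 days.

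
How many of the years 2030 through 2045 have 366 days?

Years divisible by 4 in [2030, 2045]: 2032, 2036, 2040, 2044.
No century exceptions apply. Count: 4.

4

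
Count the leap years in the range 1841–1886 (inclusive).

Years divisible by 4 in [1841, 1886]: 1844, 1848, 1852, 1856, 1860, 1864, 1868, 1872, 1876, 1880, 1884.
No century exceptions apply. Count: 11.

11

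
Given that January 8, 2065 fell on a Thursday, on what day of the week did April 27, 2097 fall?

Saturday

Day-of-year of January 8, 2065: 8.
Day-of-year of April 27, 2097: 117.
2065 has 365 days, so 365 − 8 = 357 days remain in 2065.
Full years 2066–2096: 23 common + 8 leap = 23×365 + 8×366 = 11323 days.
Total: 357 + 11323 + 117 = 11797 days.
11797 mod 7 = 2, so 2 days after Thursday is Saturday.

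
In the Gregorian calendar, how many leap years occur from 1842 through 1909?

Years divisible by 4: 1844, 1848, …, 1908 — 17 in all.
Of these, 1900 is divisible by 100 but not 400, so not leap.
Leap years: 17 − 1 = 16.

16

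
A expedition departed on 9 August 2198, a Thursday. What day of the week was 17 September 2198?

August 2198: 31 − 9 = 22 days remain.
September 1–17, 2198: 17 days.
Total: 22 + 17 = 39 days.
39 mod 7 = 4, so 4 days after Thursday is Monday.

Monday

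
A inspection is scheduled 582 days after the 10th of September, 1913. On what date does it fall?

the 15th of April, 1915

Count 582 days after September 10, 1913:
Day-of-year of September 10, 1913: 253.
Day-of-year of April 15, 1915: 105.
1913 has 365 days, so 365 − 253 = 112 days remain in 1913.
Full years: 1914: 365. Sum = 365.
Total: 112 + 365 + 105 = 582 days.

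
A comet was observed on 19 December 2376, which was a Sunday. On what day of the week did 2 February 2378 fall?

December 19, 2376 → December 19, 2377: 365 days.
December 2377: 31 − 19 = 12 days remain.
Then January (31): 31 days.
February 1–2, 2378: 2 days (2378 is not a leap year).
Residual: 45 days.
Total: 410 days.
410 mod 7 = 4, so 4 days after Sunday is Thursday.

Thursday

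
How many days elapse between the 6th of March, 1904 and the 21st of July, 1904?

137

March 1904: 31 − 6 = 25 days remain.
Then April (30), May (31), June (30): 30 + 31 + 30 = 91 days.
July 1–21, 1904: 21 days.
Total: 25 + 91 + 21 = 137 days.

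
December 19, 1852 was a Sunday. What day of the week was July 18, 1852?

Sunday

Count forward from the earlier date (July 18, 1852) to the later (December 19, 1852):
July 1852: 31 − 18 = 13 days remain.
Then August (31), September (30), October (31), November (30): 31 + 30 + 31 + 30 = 122 days.
December 1–19, 1852: 19 days.
Total: 13 + 122 + 19 = 154 days.
154 is a multiple of 7, so July 18, 1852 falls on the same weekday: Sunday.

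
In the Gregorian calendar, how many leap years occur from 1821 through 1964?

Years divisible by 4: 1824, 1828, …, 1964 — 36 in all.
Of these, 1900 is divisible by 100 but not 400, so not leap.
Leap years: 36 − 1 = 35.

35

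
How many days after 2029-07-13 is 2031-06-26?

713

Day-of-year of July 13, 2029: 194.
Day-of-year of June 26, 2031: 177.
2029 has 365 days, so 365 − 194 = 171 days remain in 2029.
Full years: 2030: 365. Sum = 365.
Total: 171 + 365 + 177 = 713 days.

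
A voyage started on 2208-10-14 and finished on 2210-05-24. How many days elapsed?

587

October 14, 2208 → October 14, 2209: 365 days.
October 2209: 31 − 14 = 17 days remain.
Then November (30), December (31), January (31), February 2210 (28), March (31), April (30): 30 + 31 + 31 + 28 + 31 + 30 = 181 days.
May 1–24, 2210: 24 days.
Residual: 222 days.
Total: 587 days.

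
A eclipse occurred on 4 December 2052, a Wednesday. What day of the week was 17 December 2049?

Friday

Count forward from the earlier date (December 17, 2049) to the later (December 4, 2052):
Day-of-year of December 17, 2049: 351.
Day-of-year of December 4, 2052: 339.
2049 has 365 days, so 365 − 351 = 14 days remain in 2049.
Full years: 2050: 365; 2051: 365. Sum = 730.
Total: 14 + 730 + 339 = 1083 days.
1083 mod 7 = 5, so 5 days before Wednesday is Friday.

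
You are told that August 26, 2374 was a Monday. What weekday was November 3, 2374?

Sunday

August 2374: 31 − 26 = 5 days remain.
Then September (30), October (31): 30 + 31 = 61 days.
November 1–3, 2374: 3 days.
Total: 5 + 61 + 3 = 69 days.
69 mod 7 = 6, so 6 days after Monday is Sunday.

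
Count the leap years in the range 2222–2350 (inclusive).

31

Years divisible by 4: 2224, 2228, …, 2348 — 32 in all.
Of these, 2300 is divisible by 100 but not 400, so not leap.
Leap years: 32 − 1 = 31.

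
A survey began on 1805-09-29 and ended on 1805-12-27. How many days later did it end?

89

September 1805: 30 − 29 = 1 day remains.
Then October (31), November (30): 31 + 30 = 61 days.
December 1–27, 1805: 27 days.
Total: 1 + 61 + 27 = 89 days.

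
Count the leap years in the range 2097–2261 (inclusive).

Years divisible by 4: 2100, 2104, …, 2260 — 41 in all.
Of these, 2100, 2200 are divisible by 100 but not 400, so not leap.
Leap years: 41 − 2 = 39.

39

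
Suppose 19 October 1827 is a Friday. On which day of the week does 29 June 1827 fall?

Count forward from the earlier date (June 29, 1827) to the later (October 19, 1827):
June 1827: 30 − 29 = 1 day remains.
Then July (31), August (31), September (30): 31 + 31 + 30 = 92 days.
October 1–19, 1827: 19 days.
Total: 1 + 92 + 19 = 112 days.
112 is a multiple of 7, so 29 June 1827 falls on the same weekday: Friday.

Friday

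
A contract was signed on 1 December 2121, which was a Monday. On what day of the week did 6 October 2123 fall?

Day-of-year of December 1, 2121: 335.
Day-of-year of October 6, 2123: 279.
2121 has 365 days, so 365 − 335 = 30 days remain in 2121.
Full years: 2122: 365. Sum = 365.
Total: 30 + 365 + 279 = 674 days.
674 mod 7 = 2, so 2 days after Monday is Wednesday.

Wednesday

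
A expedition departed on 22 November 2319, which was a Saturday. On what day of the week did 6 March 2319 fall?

Thursday

Count forward from the earlier date (March 6, 2319) to the later (November 22, 2319):
March 2319: 31 − 6 = 25 days remain.
Then April (30), May (31), June (30), July (31), August (31), September (30), October (31): 30 + 31 + 30 + 31 + 31 + 30 + 31 = 214 days.
November 1–22, 2319: 22 days.
Total: 25 + 214 + 22 = 261 days.
261 mod 7 = 2, so 2 days before Saturday is Thursday.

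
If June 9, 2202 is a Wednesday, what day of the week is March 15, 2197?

Count forward from the earlier date (March 15, 2197) to the later (June 9, 2202):
March 15, 2197 → March 15, 2198: 365 days.
March 15, 2198 → March 15, 2199: 365 days.
March 15, 2199 → March 15, 2200: 365 days (2200 is not a leap year (divisible by 100 but not 400)).
March 15, 2200 → March 15, 2201: 365 days.
March 15, 2201 → March 15, 2202: 365 days.
March 2202: 31 − 15 = 16 days remain.
Then April (30), May (31): 30 + 31 = 61 days.
June 1–9, 2202: 9 days.
Residual: 86 days.
Total: 1911 days.
1911 is a multiple of 7, so March 15, 2197 falls on the same weekday: Wednesday.

Wednesday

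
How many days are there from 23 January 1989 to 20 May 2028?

14362

From January 23, 1989 to January 23, 2028: 39 years, of which 9 contain a Feb 29 — 30×365 + 9×366 = 14244 days.
(2000 is a leap year (divisible by 400).)
January 2028: 31 − 23 = 8 days remain.
Then February 2028 (29), March (31), April (30): 29 + 31 + 30 = 90 days.
May 1–20, 2028: 20 days.
Residual: 118 days.
Total: 14362 days.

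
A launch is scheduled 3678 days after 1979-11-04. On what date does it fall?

1989-11-29

Count 3678 days after November 4, 1979:
From November 4, 1979 to November 4, 1989: 10 years, of which 3 contain a Feb 29 — 7×365 + 3×366 = 3653 days.
Within November 1989: 29 − 4 = 25 days.
Total: 3678 days.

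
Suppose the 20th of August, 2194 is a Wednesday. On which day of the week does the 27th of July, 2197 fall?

Thursday

August 20, 2194 → August 20, 2195: 365 days.
August 20, 2195 → August 20, 2196: 366 days (2196 is a leap year).
August 2196: 31 − 20 = 11 days remain.
Then 10 full months totalling 303 days.
July 1–27, 2197: 27 days.
Residual: 341 days.
Total: 1072 days.
1072 mod 7 = 1, so 1 day after Wednesday is Thursday.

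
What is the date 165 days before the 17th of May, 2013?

the 3rd of December, 2012

Count 165 days before May 17, 2013:
December 2012: 31 − 3 = 28 days remain.
Then January (31), February 2013 (28), March (31), April (30): 31 + 28 + 31 + 30 = 120 days.
May 1–17, 2013: 17 days.
Residual: 165 days.
Total: 165 days.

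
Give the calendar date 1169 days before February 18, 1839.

December 7, 1835

Count 1169 days before February 18, 1839:
December 7, 1835 → December 7, 1836: 366 days (1836 is a leap year).
December 7, 1836 → December 7, 1837: 365 days.
December 7, 1837 → December 7, 1838: 365 days.
December 1838: 31 − 7 = 24 days remain.
Then January (31): 31 days.
February 1–18, 1839: 18 days (1839 is not a leap year).
Residual: 73 days.
Total: 1169 days.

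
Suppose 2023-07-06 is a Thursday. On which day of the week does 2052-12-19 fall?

Thursday

From July 6, 2023 to July 6, 2052: 29 years, of which 8 contain a Feb 29 — 21×365 + 8×366 = 10593 days.
July 2052: 31 − 6 = 25 days remain.
Then August (31), September (30), October (31), November (30): 31 + 30 + 31 + 30 = 122 days.
December 1–19, 2052: 19 days.
Residual: 166 days.
Total: 10759 days.
10759 is a multiple of 7, so 2052-12-19 falls on the same weekday: Thursday.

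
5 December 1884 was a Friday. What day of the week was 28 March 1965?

Sunday

Day-of-year of December 5, 1884: 340.
Day-of-year of March 28, 1965: 87.
1884 has 366 days, so 366 − 340 = 26 days remain in 1884.
Full years 1885–1964: 61 common + 19 leap = 61×365 + 19×366 = 29219 days.
Total: 26 + 29219 + 87 = 29332 days.
29332 mod 7 = 2, so 2 days after Friday is Sunday.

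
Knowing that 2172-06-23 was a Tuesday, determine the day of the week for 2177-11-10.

Monday

Day-of-year of June 23, 2172: 175.
Day-of-year of November 10, 2177: 314.
2172 has 366 days, so 366 − 175 = 191 days remain in 2172.
Full years: 2173: 365; 2174: 365; 2175: 365; 2176: 366. Sum = 1461.
Total: 191 + 1461 + 314 = 1966 days.
1966 mod 7 = 6, so 6 days after Tuesday is Monday.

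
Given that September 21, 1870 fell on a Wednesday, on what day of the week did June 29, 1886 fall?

Day-of-year of September 21, 1870: 264.
Day-of-year of June 29, 1886: 180.
1870 has 365 days, so 365 − 264 = 101 days remain in 1870.
Full years 1871–1885: 11 common + 4 leap = 11×365 + 4×366 = 5479 days.
Total: 101 + 5479 + 180 = 5760 days.
5760 mod 7 = 6, so 6 days after Wednesday is Tuesday.

Tuesday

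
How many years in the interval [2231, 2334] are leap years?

25

Years divisible by 4: 2232, 2236, …, 2332 — 26 in all.
Of these, 2300 is divisible by 100 but not 400, so not leap.
Leap years: 26 − 1 = 25.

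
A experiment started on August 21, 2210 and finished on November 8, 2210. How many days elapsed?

August 2210: 31 − 21 = 10 days remain.
Then September (30), October (31): 30 + 31 = 61 days.
November 1–8, 2210: 8 days.
Total: 10 + 61 + 8 = 79 days.

79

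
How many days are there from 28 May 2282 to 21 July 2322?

Day-of-year of May 28, 2282: 148.
Day-of-year of July 21, 2322: 202.
2282 has 365 days, so 365 − 148 = 217 days remain in 2282.
Full years 2283–2321: 30 common + 9 leap = 30×365 + 9×366 = 14244 days.
Total: 217 + 14244 + 202 = 14663 days.

14663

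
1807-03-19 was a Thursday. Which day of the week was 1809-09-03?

Day-of-year of March 19, 1807: 78.
Day-of-year of September 3, 1809: 246.
1807 has 365 days, so 365 − 78 = 287 days remain in 1807.
Full years: 1808: 366. Sum = 366.
Total: 287 + 366 + 246 = 899 days.
899 mod 7 = 3, so 3 days after Thursday is Sunday.

Sunday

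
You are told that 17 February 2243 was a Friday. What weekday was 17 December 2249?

February 17, 2243 → February 17, 2244: 365 days.
February 17, 2244 → February 17, 2245: 366 days (2244 is a leap year).
February 17, 2245 → February 17, 2246: 365 days.
February 17, 2246 → February 17, 2247: 365 days.
February 17, 2247 → February 17, 2248: 365 days.
February 17, 2248 → February 17, 2249: 366 days (2248 is a leap year).
February 2249: 28 − 17 = 11 days remain (2249 is not a leap year, so February has 28 days).
Then 9 full months totalling 275 days.
December 1–17, 2249: 17 days.
Residual: 303 days.
Total: 2495 days.
2495 mod 7 = 3, so 3 days after Friday is Monday.

Monday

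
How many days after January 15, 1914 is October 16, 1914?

274

January 1914: 31 − 15 = 16 days remain.
Then February 1914 (28), March (31), April (30), May (31), June (30), July (31), August (31), September (30): 28 + 31 + 30 + 31 + 30 + 31 + 31 + 30 = 242 days.
October 1–16, 1914: 16 days.
Total: 16 + 242 + 16 = 274 days.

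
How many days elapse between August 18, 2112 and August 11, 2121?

3280

From August 18, 2112 to August 18, 2120: 8 years, of which 2 contain a Feb 29 — 6×365 + 2×366 = 2922 days.
August 2120: 31 − 18 = 13 days remain.
Then 11 full months totalling 334 days.
August 1–11, 2121: 11 days.
Residual: 358 days.
Total: 3280 days.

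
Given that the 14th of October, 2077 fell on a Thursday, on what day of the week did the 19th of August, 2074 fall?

Count forward from the earlier date (August 19, 2074) to the later (October 14, 2077):
August 19, 2074 → August 19, 2075: 365 days.
August 19, 2075 → August 19, 2076: 366 days (2076 is a leap year).
August 19, 2076 → August 19, 2077: 365 days.
August 2077: 31 − 19 = 12 days remain.
Then September (30): 30 days.
October 1–14, 2077: 14 days.
Residual: 56 days.
Total: 1152 days.
1152 mod 7 = 4, so 4 days before Thursday is Sunday.

Sunday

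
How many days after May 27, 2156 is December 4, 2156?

191

May 2156: 31 − 27 = 4 days remain.
Then June (30), July (31), August (31), September (30), October (31), November (30): 30 + 31 + 31 + 30 + 31 + 30 = 183 days.
December 1–4, 2156: 4 days.
Total: 4 + 183 + 4 = 191 days.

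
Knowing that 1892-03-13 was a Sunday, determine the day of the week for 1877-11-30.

Friday

Count forward from the earlier date (November 30, 1877) to the later (March 13, 1892):
Day-of-year of November 30, 1877: 334.
Day-of-year of March 13, 1892: 73.
1877 has 365 days, so 365 − 334 = 31 days remain in 1877.
Full years 1878–1891: 11 common + 3 leap = 11×365 + 3×366 = 5113 days.
Total: 31 + 5113 + 73 = 5217 days.
5217 mod 7 = 2, so 2 days before Sunday is Friday.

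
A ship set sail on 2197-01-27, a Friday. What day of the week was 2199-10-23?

Wednesday

January 27, 2197 → January 27, 2198: 365 days.
January 27, 2198 → January 27, 2199: 365 days.
January 2199: 31 − 27 = 4 days remain.
Then February 2199 (28), March (31), April (30), May (31), June (30), July (31), August (31), September (30): 28 + 31 + 30 + 31 + 30 + 31 + 31 + 30 = 242 days.
October 1–23, 2199: 23 days.
Residual: 269 days.
Total: 999 days.
999 mod 7 = 5, so 5 days after Friday is Wednesday.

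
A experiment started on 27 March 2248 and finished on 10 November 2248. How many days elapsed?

March 2248: 31 − 27 = 4 days remain.
Then April (30), May (31), June (30), July (31), August (31), September (30), October (31): 30 + 31 + 30 + 31 + 31 + 30 + 31 = 214 days.
November 1–10, 2248: 10 days.
Total: 4 + 214 + 10 = 228 days.

228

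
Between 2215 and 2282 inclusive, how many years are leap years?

Years divisible by 4: 2216, 2220, …, 2280 — 17 in all.
No century exceptions apply. Count: 17.

17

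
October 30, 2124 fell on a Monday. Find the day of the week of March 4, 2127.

Tuesday

Day-of-year of October 30, 2124: 304.
Day-of-year of March 4, 2127: 63.
2124 has 366 days, so 366 − 304 = 62 days remain in 2124.
Full years: 2125: 365; 2126: 365. Sum = 730.
Total: 62 + 730 + 63 = 855 days.
855 mod 7 = 1, so 1 day after Monday is Tuesday.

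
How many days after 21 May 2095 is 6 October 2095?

138

May 2095: 31 − 21 = 10 days remain.
Then June (30), July (31), August (31), September (30): 30 + 31 + 31 + 30 = 122 days.
October 1–6, 2095: 6 days.
Total: 10 + 122 + 6 = 138 days.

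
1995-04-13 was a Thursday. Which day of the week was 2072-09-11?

Day-of-year of April 13, 1995: 103.
Day-of-year of September 11, 2072: 255.
1995 has 365 days, so 365 − 103 = 262 days remain in 1995.
Full years 1996–2071: 57 common + 19 leap = 57×365 + 19×366 = 27759 days.
Total: 262 + 27759 + 255 = 28276 days.
28276 mod 7 = 3, so 3 days after Thursday is Sunday.

Sunday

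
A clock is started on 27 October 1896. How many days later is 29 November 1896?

October 1896: 31 − 27 = 4 days remain.
November 1–29, 1896: 29 days.
Total: 4 + 29 = 33 days.

33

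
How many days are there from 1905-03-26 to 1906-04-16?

March 26, 1905 → March 26, 1906: 365 days.
March 1906: 31 − 26 = 5 days remain.
April 1–16, 1906: 16 days.
Residual: 21 days.
Total: 386 days.

386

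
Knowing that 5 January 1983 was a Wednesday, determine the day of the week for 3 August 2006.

Day-of-year of January 5, 1983: 5.
Day-of-year of August 3, 2006: 215.
1983 has 365 days, so 365 − 5 = 360 days remain in 1983.
Full years 1984–2005: 16 common + 6 leap = 16×365 + 6×366 = 8036 days.
Total: 360 + 8036 + 215 = 8611 days.
8611 mod 7 = 1, so 1 day after Wednesday is Thursday.

Thursday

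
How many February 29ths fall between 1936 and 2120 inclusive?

46

Years divisible by 4: 1936, 1940, …, 2120 — 47 in all.
Of these, 2100 is divisible by 100 but not 400, so not leap.
2000 is divisible by 400, so still leap.
Leap years: 47 − 1 = 46.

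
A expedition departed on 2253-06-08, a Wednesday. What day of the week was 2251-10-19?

Count forward from the earlier date (October 19, 2251) to the later (June 8, 2253):
October 19, 2251 → October 19, 2252: 366 days (2252 is a leap year).
October 2252: 31 − 19 = 12 days remain.
Then November (30), December (31), January (31), February 2253 (28), March (31), April (30), May (31): 30 + 31 + 31 + 28 + 31 + 30 + 31 = 212 days.
June 1–8, 2253: 8 days.
Residual: 232 days.
Total: 598 days.
598 mod 7 = 3, so 3 days before Wednesday is Sunday.

Sunday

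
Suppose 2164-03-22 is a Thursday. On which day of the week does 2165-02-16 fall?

March 2164: 31 − 22 = 9 days remain.
Then 10 full months totalling 306 days.
February 1–16, 2165: 16 days (2165 is not a leap year).
Residual: 331 days.
Total: 331 days.
331 mod 7 = 2, so 2 days after Thursday is Saturday.

Saturday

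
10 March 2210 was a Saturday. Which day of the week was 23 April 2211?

March 2210: 31 − 10 = 21 days remain.
Then 12 full months totalling 365 days.
April 1–23, 2211: 23 days.
Total: 21 + 365 + 23 = 409 days.
409 mod 7 = 3, so 3 days after Saturday is Tuesday.

Tuesday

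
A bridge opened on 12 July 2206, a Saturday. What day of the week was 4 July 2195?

Saturday

Count forward from the earlier date (July 4, 2195) to the later (July 12, 2206):
Day-of-year of July 4, 2195: 185.
Day-of-year of July 12, 2206: 193.
2195 has 365 days, so 365 − 185 = 180 days remain in 2195.
Full years 2196–2205: 8 common + 2 leap = 8×365 + 2×366 = 3652 days.
Total: 180 + 3652 + 193 = 4025 days.
4025 is a multiple of 7, so 4 July 2195 falls on the same weekday: Saturday.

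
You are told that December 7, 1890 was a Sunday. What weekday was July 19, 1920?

Monday

Day-of-year of December 7, 1890: 341.
Day-of-year of July 19, 1920: 201.
1890 has 365 days, so 365 − 341 = 24 days remain in 1890.
Full years 1891–1919: 23 common + 6 leap = 23×365 + 6×366 = 10591 days.
Total: 24 + 10591 + 201 = 10816 days.
10816 mod 7 = 1, so 1 day after Sunday is Monday.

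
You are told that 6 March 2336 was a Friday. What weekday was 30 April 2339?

March 6, 2336 → March 6, 2337: 365 days.
March 6, 2337 → March 6, 2338: 365 days.
March 6, 2338 → March 6, 2339: 365 days.
March 2339: 31 − 6 = 25 days remain.
April 1–30, 2339: 30 days.
Residual: 55 days.
Total: 1150 days.
1150 mod 7 = 2, so 2 days after Friday is Sunday.

Sunday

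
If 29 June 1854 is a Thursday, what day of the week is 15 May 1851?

Thursday

Count forward from the earlier date (May 15, 1851) to the later (June 29, 1854):
May 15, 1851 → May 15, 1852: 366 days (1852 is a leap year).
May 15, 1852 → May 15, 1853: 365 days.
May 15, 1853 → May 15, 1854: 365 days.
May 1854: 31 − 15 = 16 days remain.
June 1–29, 1854: 29 days.
Residual: 45 days.
Total: 1141 days.
1141 is a multiple of 7, so 15 May 1851 falls on the same weekday: Thursday.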